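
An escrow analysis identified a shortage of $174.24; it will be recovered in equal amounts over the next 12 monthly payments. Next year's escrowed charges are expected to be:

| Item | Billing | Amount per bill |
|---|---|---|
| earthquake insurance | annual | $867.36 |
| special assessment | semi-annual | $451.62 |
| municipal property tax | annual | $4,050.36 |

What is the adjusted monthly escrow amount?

Earthquake insurance — $867.36
Special assessment — $451.62 × 2 = $903.24
Municipal property tax — $4,050.36
Combined annual = $867.36 + $903.24 + $4,050.36 = $5,820.96
Per month = $5,820.96 ÷ 12 = $485.08
Monthly shortage recovery: $174.24 ÷ 12 = $14.52
New monthly escrow = $485.08 + $14.52 = $499.60

$499.60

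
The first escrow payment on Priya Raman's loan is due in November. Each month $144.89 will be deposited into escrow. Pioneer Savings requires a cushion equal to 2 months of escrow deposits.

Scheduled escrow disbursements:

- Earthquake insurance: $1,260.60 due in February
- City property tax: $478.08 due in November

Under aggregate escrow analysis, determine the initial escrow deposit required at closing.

Cushion = 2 × $144.89 = $289.78
Trial balance (start $0, +$144.89 each month, − disbursements):
  Nov: +$144.89 − $478.08 → -$333.19
  Dec: +$144.89 → -$188.30
  Jan: +$144.89 → -$43.41
  Feb: +$144.89 − $1,260.60 → -$1,159.12
  Mar: +$144.89 → -$1,014.23
  Apr: +$144.89 → -$869.34
  May: +$144.89 → -$724.45
  Jun: +$144.89 → -$579.56
  Jul: +$144.89 → -$434.67
  Aug: +$144.89 → -$289.78
  Sep: +$144.89 → -$144.89
  Oct: +$144.89 → $0.00
Lowest trial balance = -$1,159.12 (Feb)
Initial deposit = cushion − low point = $289.78 − (-$1,159.12) = $1,448.90

$1,448.90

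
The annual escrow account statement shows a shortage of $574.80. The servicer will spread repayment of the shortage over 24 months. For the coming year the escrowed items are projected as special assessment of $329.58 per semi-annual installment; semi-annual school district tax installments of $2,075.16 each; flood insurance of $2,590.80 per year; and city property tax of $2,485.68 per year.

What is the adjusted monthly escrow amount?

$847.78

Special assessment: $329.58 × 2 = $659.16 per year
School district tax: $2,075.16 × 2 = $4,150.32 per year
Flood insurance: $2,590.80 per year
City property tax: $2,485.68 per year
Yearly total = $659.16 + $4,150.32 + $2,590.80 + $2,485.68 = $9,885.96
Base monthly escrow = $9,885.96 ÷ 12 = $823.83
Shortage per month = $574.80 / 24 = $23.95
Adjusted monthly = $823.83 + $23.95 = $847.78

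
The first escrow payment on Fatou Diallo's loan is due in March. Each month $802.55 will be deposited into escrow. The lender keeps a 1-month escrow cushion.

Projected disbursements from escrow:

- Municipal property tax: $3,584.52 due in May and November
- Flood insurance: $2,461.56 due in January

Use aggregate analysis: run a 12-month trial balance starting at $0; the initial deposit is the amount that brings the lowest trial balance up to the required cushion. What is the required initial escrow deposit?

$1,979.42

Cushion = 1 × $802.55 = $802.55
Trial balance (start $0, +$802.55 each month, − disbursements):
  Mar: +$802.55 → $802.55
  Apr: +$802.55 → $1,605.10
  May: +$802.55 − $3,584.52 → -$1,176.87
  Jun: +$802.55 → -$374.32
  Jul: +$802.55 → $428.23
  Aug: +$802.55 → $1,230.78
  Sep: +$802.55 → $2,033.33
  Oct: +$802.55 → $2,835.88
  Nov: +$802.55 − $3,584.52 → $53.91
  Dec: +$802.55 → $856.46
  Jan: +$802.55 − $2,461.56 → -$802.55
  Feb: +$802.55 → $0.00
Lowest trial balance = -$1,176.87 (May)
Initial deposit = cushion − low point = $802.55 − (-$1,176.87) = $1,979.42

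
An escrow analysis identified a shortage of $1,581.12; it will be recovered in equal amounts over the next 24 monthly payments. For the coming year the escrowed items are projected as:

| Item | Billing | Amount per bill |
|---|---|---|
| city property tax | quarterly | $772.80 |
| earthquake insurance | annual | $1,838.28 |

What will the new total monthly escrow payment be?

City property tax: $772.80 × 4 = $3,091.20
Earthquake insurance: $1,838.28
Yearly total = $4,929.48
Per month = $4,929.48 / 12 = $410.79
Shortage spread = $1,581.12 / 24 = $65.88/mo
Adjusted monthly = $410.79 + $65.88 = $476.67

$476.67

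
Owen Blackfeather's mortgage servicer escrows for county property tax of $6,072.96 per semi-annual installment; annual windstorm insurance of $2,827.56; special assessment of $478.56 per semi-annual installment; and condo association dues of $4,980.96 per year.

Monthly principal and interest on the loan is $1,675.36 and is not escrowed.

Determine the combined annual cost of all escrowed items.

$20,911.56

County property tax — $6,072.96 × 2 = $12,145.92 per year
Windstorm insurance — $2,827.56 per year
Special assessment — $478.56 × 2 = $957.12 per year
Condo association dues — $4,980.96 per year
Yearly total = $12,145.92 + $2,827.56 + $957.12 + $4,980.96 = $20,911.56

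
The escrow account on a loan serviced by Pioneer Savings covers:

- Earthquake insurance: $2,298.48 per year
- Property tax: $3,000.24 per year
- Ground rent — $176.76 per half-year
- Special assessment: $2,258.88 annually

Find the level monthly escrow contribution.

$659.26

Earthquake insurance — $2,298.48/yr
Property tax — $3,000.24/yr
Ground rent — $176.76 × 2 = $353.52/yr
Special assessment — $2,258.88/yr
Total annual escrow = $2,298.48 + $3,000.24 + $353.52 + $2,258.88 = $7,911.12
Per month = $7,911.12 / 12 = $659.26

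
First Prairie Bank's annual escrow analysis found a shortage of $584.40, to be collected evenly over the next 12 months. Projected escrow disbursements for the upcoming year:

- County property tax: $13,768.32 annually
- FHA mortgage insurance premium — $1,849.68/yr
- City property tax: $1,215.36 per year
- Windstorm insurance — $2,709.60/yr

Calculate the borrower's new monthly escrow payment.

County property tax — $13,768.32/yr
FHA mortgage insurance premium — $1,849.68/yr
City property tax — $1,215.36/yr
Windstorm insurance — $2,709.60/yr
Total annual escrow = $13,768.32 + $1,849.68 + $1,215.36 + $2,709.60 = $19,542.96
Base monthly escrow = $19,542.96 ÷ 12 = $1,628.58
Shortage spread = $584.40 ÷ 12 = $48.70/mo
New monthly escrow = $1,628.58 + $48.70 = $1,677.28

$1,677.28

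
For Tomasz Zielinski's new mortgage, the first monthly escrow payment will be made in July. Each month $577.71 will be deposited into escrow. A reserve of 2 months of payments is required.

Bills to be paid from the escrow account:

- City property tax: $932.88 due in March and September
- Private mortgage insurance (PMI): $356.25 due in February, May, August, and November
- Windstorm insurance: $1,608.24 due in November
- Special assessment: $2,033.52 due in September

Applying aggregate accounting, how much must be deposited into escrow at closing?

Cushion = 2 × $577.71 = $1,155.42
Trial balance (start $0, +$577.71 each month, − disbursements):
  Jul: +$577.71 → $577.71
  Aug: +$577.71 − $356.25 → $799.17
  Sep: +$577.71 − $2,966.40 → -$1,589.52
  Oct: +$577.71 → -$1,011.81
  Nov: +$577.71 − $1,964.49 → -$2,398.59
  Dec: +$577.71 → -$1,820.88
  Jan: +$577.71 → -$1,243.17
  Feb: +$577.71 − $356.25 → -$1,021.71
  Mar: +$577.71 − $932.88 → -$1,376.88
  Apr: +$577.71 → -$799.17
  May: +$577.71 − $356.25 → -$577.71
  Jun: +$577.71 → $0.00
Lowest trial balance = -$2,398.59 (Nov)
Initial deposit = cushion − low point = $1,155.42 − (-$2,398.59) = $3,554.01

$3,554.01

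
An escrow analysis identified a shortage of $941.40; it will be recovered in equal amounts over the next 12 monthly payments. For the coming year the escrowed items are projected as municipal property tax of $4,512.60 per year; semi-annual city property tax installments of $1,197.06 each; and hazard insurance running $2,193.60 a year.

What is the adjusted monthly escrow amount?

$836.81

Municipal property tax = $4,512.60 annually
City property tax = $1,197.06 × 2 = $2,394.12 annually
Hazard insurance = $2,193.60 annually
Combined annual = $4,512.60 + $2,394.12 + $2,193.60 = $9,100.32
Per month = $9,100.32 / 12 = $758.36
Shortage spread = $941.40 / 12 = $78.45/mo
New monthly escrow = $758.36 + $78.45 = $836.81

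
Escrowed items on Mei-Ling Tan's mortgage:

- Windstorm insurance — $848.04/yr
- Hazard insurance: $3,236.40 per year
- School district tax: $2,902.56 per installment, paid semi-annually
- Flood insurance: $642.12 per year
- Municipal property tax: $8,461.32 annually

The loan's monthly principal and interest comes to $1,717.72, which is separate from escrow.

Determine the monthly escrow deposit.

Windstorm insurance: $848.04 per year
Hazard insurance: $3,236.40 per year
School district tax: $2,902.56 × 2 = $5,805.12 per year
Flood insurance: $642.12 per year
Municipal property tax: $8,461.32 per year
Yearly total = $18,993.00
Monthly escrow = $18,993.00 / 12 = $1,582.75

$1,582.75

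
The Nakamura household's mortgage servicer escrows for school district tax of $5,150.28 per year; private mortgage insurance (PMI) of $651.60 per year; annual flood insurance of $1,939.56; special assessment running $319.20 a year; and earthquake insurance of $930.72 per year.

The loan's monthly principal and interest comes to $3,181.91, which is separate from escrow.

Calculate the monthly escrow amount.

School district tax — $5,150.28 per year
Private mortgage insurance (PMI) — $651.60 per year
Flood insurance — $1,939.56 per year
Special assessment — $319.20 per year
Earthquake insurance — $930.72 per year
Yearly total = $8,991.36
Base monthly escrow = $8,991.36 ÷ 12 = $749.28

$749.28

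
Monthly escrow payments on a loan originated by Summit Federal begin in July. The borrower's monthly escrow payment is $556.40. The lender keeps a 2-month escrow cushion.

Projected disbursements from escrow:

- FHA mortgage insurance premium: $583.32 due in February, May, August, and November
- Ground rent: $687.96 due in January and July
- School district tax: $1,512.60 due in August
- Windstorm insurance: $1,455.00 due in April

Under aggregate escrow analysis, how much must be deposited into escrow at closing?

$2,783.88

Cushion = 2 × $556.40 = $1,112.80
Trial balance (start $0, +$556.40 each month, − disbursements):
  Jul: +$556.40 − $687.96 → -$131.56
  Aug: +$556.40 − $2,095.92 → -$1,671.08
  Sep: +$556.40 → -$1,114.68
  Oct: +$556.40 → -$558.28
  Nov: +$556.40 − $583.32 → -$585.20
  Dec: +$556.40 → -$28.80
  Jan: +$556.40 − $687.96 → -$160.36
  Feb: +$556.40 − $583.32 → -$187.28
  Mar: +$556.40 → $369.12
  Apr: +$556.40 − $1,455.00 → -$529.48
  May: +$556.40 − $583.32 → -$556.40
  Jun: +$556.40 → $0.00
Lowest trial balance = -$1,671.08 (Aug)
Initial deposit = cushion − low point = $1,112.80 − (-$1,671.08) = $2,783.88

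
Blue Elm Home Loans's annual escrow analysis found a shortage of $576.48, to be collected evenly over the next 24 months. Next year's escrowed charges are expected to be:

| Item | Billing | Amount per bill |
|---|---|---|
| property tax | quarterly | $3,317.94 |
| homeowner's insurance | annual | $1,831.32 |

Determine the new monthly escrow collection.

Property tax: $3,317.94 × 4 = $13,271.76 annually
Homeowner's insurance: $1,831.32 annually
Yearly total = $13,271.76 + $1,831.32 = $15,103.08
Base monthly escrow = $15,103.08 ÷ 12 = $1,258.59
Monthly shortage recovery: $576.48 ÷ 24 = $24.02
New monthly escrow = $1,258.59 + $24.02 = $1,282.61

$1,282.61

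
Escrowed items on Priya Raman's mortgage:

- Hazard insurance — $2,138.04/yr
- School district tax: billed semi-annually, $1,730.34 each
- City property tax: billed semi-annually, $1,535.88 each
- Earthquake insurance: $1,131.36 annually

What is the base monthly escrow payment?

Hazard insurance — $2,138.04
School district tax — $1,730.34 × 2 = $3,460.68
City property tax — $1,535.88 × 2 = $3,071.76
Earthquake insurance — $1,131.36
Total per year = $2,138.04 + $3,460.68 + $3,071.76 + $1,131.36 = $9,801.84
Per month = $9,801.84 ÷ 12 = $816.82

$816.82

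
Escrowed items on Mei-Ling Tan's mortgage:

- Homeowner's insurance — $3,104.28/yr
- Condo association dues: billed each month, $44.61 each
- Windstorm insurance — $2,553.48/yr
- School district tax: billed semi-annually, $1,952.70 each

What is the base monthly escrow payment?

Homeowner's insurance = $3,104.28/yr
Condo association dues = $44.61 × 12 = $535.32/yr
Windstorm insurance = $2,553.48/yr
School district tax = $1,952.70 × 2 = $3,905.40/yr
Yearly total = $3,104.28 + $535.32 + $2,553.48 + $3,905.40 = $10,098.48
Base monthly escrow = $10,098.48 ÷ 12 = $841.54

$841.54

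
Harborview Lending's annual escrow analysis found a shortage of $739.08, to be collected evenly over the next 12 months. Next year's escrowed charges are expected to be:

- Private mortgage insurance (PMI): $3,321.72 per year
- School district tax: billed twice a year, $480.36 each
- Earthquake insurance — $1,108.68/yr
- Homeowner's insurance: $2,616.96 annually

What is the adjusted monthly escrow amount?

Private mortgage insurance (PMI) — $3,321.72
School district tax — $480.36 × 2 = $960.72
Earthquake insurance — $1,108.68
Homeowner's insurance — $2,616.96
Combined annual = $8,008.08
Monthly escrow = $8,008.08 ÷ 12 = $667.34
Shortage spread = $739.08 ÷ 12 = $61.59/mo
Adjusted monthly = $667.34 + $61.59 = $728.93

$728.93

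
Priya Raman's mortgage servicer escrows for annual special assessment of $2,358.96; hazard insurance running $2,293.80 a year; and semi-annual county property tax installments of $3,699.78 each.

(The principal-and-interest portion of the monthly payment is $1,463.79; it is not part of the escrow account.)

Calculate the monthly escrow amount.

$1,004.36

Special assessment: $2,358.96 per year
Hazard insurance: $2,293.80 per year
County property tax: $3,699.78 × 2 = $7,399.56 per year
Total annual escrow = $2,358.96 + $2,293.80 + $7,399.56 = $12,052.32
Per month = $12,052.32 ÷ 12 = $1,004.36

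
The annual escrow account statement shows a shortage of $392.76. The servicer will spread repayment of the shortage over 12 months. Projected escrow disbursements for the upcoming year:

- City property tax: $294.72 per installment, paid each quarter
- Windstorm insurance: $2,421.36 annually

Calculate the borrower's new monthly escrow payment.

City property tax — $294.72 × 4 = $1,178.88 annually
Windstorm insurance — $2,421.36 annually
Combined annual = $3,600.24
Monthly escrow = $3,600.24 ÷ 12 = $300.02
Shortage per month = $392.76 / 12 = $32.73
New monthly escrow = $300.02 + $32.73 = $332.75

$332.75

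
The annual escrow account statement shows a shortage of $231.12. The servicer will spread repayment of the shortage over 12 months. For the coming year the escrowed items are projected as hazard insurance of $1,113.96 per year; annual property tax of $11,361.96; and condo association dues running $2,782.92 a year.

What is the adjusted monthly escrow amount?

Hazard insurance = $1,113.96 per year
Property tax = $11,361.96 per year
Condo association dues = $2,782.92 per year
Total annual escrow = $1,113.96 + $11,361.96 + $2,782.92 = $15,258.84
Monthly = $15,258.84 ÷ 12 = $1,271.57
Monthly shortage recovery: $231.12 / 12 = $19.26
New monthly escrow = $1,271.57 + $19.26 = $1,290.83

$1,290.83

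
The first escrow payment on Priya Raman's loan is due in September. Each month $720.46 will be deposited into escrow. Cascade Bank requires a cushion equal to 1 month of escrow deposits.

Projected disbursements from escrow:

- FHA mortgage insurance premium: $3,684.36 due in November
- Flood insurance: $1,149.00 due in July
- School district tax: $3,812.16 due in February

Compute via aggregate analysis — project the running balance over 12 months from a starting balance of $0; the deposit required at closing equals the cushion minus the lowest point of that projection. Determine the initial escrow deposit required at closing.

$3,894.22

Cushion = 1 × $720.46 = $720.46
Trial balance (start $0, +$720.46 each month, − disbursements):
  Sep: +$720.46 → $720.46
  Oct: +$720.46 → $1,440.92
  Nov: +$720.46 − $3,684.36 → -$1,522.98
  Dec: +$720.46 → -$802.52
  Jan: +$720.46 → -$82.06
  Feb: +$720.46 − $3,812.16 → -$3,173.76
  Mar: +$720.46 → -$2,453.30
  Apr: +$720.46 → -$1,732.84
  May: +$720.46 → -$1,012.38
  Jun: +$720.46 → -$291.92
  Jul: +$720.46 − $1,149.00 → -$720.46
  Aug: +$720.46 → $0.00
Lowest trial balance = -$3,173.76 (Feb)
Initial deposit = cushion − low point = $720.46 − (-$3,173.76) = $3,894.22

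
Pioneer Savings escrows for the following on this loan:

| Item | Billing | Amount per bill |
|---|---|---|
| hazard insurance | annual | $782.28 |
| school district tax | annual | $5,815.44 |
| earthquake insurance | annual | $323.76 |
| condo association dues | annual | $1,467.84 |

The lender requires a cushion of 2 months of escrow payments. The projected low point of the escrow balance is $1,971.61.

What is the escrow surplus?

Hazard insurance = $782.28 per year
School district tax = $5,815.44 per year
Earthquake insurance = $323.76 per year
Condo association dues = $1,467.84 per year
Combined annual = $782.28 + $5,815.44 + $323.76 + $1,467.84 = $8,389.32
Base monthly escrow = $8,389.32 / 12 = $699.11
Required cushion = 2 × $699.11 = $1,398.22
Excess over cushion: $1,971.61 − $1,398.22 = $573.39

$573.39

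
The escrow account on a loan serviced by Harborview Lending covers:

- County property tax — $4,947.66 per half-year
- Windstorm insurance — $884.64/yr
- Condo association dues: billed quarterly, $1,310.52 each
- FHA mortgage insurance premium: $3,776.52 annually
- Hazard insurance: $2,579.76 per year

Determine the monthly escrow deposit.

County property tax = $4,947.66 × 2 = $9,895.32/yr
Windstorm insurance = $884.64/yr
Condo association dues = $1,310.52 × 4 = $5,242.08/yr
FHA mortgage insurance premium = $3,776.52/yr
Hazard insurance = $2,579.76/yr
Total per year = $22,378.32
Base monthly escrow = $22,378.32 ÷ 12 = $1,864.86

$1,864.86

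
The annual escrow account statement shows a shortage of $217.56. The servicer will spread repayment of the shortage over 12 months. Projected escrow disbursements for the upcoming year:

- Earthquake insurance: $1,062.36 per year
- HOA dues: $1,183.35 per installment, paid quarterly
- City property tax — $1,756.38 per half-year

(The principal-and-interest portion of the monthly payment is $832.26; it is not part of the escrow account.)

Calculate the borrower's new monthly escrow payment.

$793.84

Earthquake insurance — $1,062.36
HOA dues — $1,183.35 × 4 = $4,733.40
City property tax — $1,756.38 × 2 = $3,512.76
Total per year = $9,308.52
Monthly = $9,308.52 / 12 = $775.71
Shortage per month = $217.56 ÷ 12 = $18.13
Adjusted monthly = $775.71 + $18.13 = $793.84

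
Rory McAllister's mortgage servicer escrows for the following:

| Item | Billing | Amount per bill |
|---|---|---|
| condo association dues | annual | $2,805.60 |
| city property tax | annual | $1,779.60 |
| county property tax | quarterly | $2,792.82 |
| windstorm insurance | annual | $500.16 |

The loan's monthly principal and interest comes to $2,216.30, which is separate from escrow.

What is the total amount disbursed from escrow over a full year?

Condo association dues — $2,805.60/yr
City property tax — $1,779.60/yr
County property tax — $2,792.82 × 4 = $11,171.28/yr
Windstorm insurance — $500.16/yr
Annual escrow total = $2,805.60 + $1,779.60 + $11,171.28 + $500.16 = $16,256.64

$16,256.64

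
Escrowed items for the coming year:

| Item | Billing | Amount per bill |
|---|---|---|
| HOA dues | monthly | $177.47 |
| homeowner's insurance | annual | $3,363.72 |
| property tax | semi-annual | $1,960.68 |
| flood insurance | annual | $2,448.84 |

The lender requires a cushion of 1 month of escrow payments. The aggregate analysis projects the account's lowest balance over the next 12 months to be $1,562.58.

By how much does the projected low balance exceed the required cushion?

$573.95

HOA dues: $177.47 × 12 = $2,129.64/yr
Homeowner's insurance: $3,363.72/yr
Property tax: $1,960.68 × 2 = $3,921.36/yr
Flood insurance: $2,448.84/yr
Yearly total = $2,129.64 + $3,363.72 + $3,921.36 + $2,448.84 = $11,863.56
Monthly = $11,863.56 / 12 = $988.63
Required reserve = 1 × $988.63 = $988.63
Excess over cushion: $1,562.58 − $988.63 = $573.95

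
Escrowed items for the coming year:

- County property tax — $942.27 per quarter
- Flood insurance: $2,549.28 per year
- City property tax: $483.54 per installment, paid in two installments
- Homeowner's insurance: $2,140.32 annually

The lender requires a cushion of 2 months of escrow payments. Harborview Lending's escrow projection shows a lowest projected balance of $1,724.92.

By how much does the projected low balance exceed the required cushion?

County property tax — $942.27 × 4 = $3,769.08 per year
Flood insurance — $2,549.28 per year
City property tax — $483.54 × 2 = $967.08 per year
Homeowner's insurance — $2,140.32 per year
Yearly total = $3,769.08 + $2,549.28 + $967.08 + $2,140.32 = $9,425.76
Monthly = $9,425.76 / 12 = $785.48
Cushion = 2 × $785.48 = $1,570.96
Excess over cushion: $1,724.92 − $1,570.96 = $153.96

$153.96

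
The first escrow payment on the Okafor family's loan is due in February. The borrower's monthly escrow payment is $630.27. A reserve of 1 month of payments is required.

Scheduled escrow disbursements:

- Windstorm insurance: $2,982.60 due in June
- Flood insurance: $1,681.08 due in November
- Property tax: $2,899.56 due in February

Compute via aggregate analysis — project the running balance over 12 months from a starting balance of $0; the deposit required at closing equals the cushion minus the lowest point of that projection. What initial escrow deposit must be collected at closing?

Cushion = 1 × $630.27 = $630.27
Trial balance (start $0, +$630.27 each month, − disbursements):
  Feb: +$630.27 − $2,899.56 → -$2,269.29
  Mar: +$630.27 → -$1,639.02
  Apr: +$630.27 → -$1,008.75
  May: +$630.27 → -$378.48
  Jun: +$630.27 − $2,982.60 → -$2,730.81
  Jul: +$630.27 → -$2,100.54
  Aug: +$630.27 → -$1,470.27
  Sep: +$630.27 → -$840.00
  Oct: +$630.27 → -$209.73
  Nov: +$630.27 − $1,681.08 → -$1,260.54
  Dec: +$630.27 → -$630.27
  Jan: +$630.27 → $0.00
Lowest trial balance = -$2,730.81 (Jun)
Initial deposit = cushion − low point = $630.27 − (-$2,730.81) = $3,361.08

$3,361.08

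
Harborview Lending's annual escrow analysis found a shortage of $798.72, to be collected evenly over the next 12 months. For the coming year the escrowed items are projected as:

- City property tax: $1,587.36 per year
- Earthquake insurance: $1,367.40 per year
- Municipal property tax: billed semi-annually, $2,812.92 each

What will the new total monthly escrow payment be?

City property tax = $1,587.36
Earthquake insurance = $1,367.40
Municipal property tax = $2,812.92 × 2 = $5,625.84
Annual escrow total = $8,580.60
Per month = $8,580.60 ÷ 12 = $715.05
Monthly shortage recovery: $798.72 / 12 = $66.56
Adjusted monthly = $715.05 + $66.56 = $781.61

$781.61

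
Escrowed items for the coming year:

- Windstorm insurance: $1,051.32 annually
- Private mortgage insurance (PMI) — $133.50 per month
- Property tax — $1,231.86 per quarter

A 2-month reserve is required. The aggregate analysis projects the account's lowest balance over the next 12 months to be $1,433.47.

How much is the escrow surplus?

Windstorm insurance: $1,051.32/yr
Private mortgage insurance (PMI): $133.50 × 12 = $1,602.00/yr
Property tax: $1,231.86 × 4 = $4,927.44/yr
Annual escrow total = $1,051.32 + $1,602.00 + $4,927.44 = $7,580.76
Per month = $7,580.76 ÷ 12 = $631.73
Required cushion = 2 × $631.73 = $1,263.46
Surplus = $1,433.47 − $1,263.46 = $170.01

$170.01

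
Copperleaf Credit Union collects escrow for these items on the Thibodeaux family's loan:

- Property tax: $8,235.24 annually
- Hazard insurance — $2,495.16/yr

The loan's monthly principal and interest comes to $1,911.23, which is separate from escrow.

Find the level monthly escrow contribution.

$894.20

Property tax: $8,235.24 per year
Hazard insurance: $2,495.16 per year
Annual escrow total = $10,730.40
Base monthly escrow = $10,730.40 ÷ 12 = $894.20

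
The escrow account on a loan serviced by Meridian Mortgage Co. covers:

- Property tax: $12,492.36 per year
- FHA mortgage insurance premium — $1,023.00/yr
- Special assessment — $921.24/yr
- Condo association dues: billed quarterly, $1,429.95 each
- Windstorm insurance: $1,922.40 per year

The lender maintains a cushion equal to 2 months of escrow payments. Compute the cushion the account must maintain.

Property tax: $12,492.36 per year
FHA mortgage insurance premium: $1,023.00 per year
Special assessment: $921.24 per year
Condo association dues: $1,429.95 × 4 = $5,719.80 per year
Windstorm insurance: $1,922.40 per year
Annual escrow total = $12,492.36 + $1,023.00 + $921.24 + $5,719.80 + $1,922.40 = $22,078.80
Monthly = $22,078.80 / 12 = $1,839.90
Cushion = 2 × $1,839.90 = $3,679.80

$3,679.80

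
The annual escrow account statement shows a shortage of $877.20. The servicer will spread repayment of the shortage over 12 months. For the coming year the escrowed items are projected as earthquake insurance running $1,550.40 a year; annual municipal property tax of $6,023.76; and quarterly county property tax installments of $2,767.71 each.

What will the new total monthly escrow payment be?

$1,626.85

Earthquake insurance = $1,550.40/yr
Municipal property tax = $6,023.76/yr
County property tax = $2,767.71 × 4 = $11,070.84/yr
Total per year = $1,550.40 + $6,023.76 + $11,070.84 = $18,645.00
Monthly = $18,645.00 / 12 = $1,553.75
Shortage per month = $877.20 / 12 = $73.10
Adjusted monthly = $1,553.75 + $73.10 = $1,626.85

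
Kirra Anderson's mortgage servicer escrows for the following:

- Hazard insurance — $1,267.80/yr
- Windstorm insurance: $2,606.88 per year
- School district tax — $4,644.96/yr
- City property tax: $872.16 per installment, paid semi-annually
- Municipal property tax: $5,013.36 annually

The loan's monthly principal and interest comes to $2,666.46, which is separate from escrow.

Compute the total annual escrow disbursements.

Hazard insurance: $1,267.80 annually
Windstorm insurance: $2,606.88 annually
School district tax: $4,644.96 annually
City property tax: $872.16 × 2 = $1,744.32 annually
Municipal property tax: $5,013.36 annually
Total per year = $1,267.80 + $2,606.88 + $4,644.96 + $1,744.32 + $5,013.36 = $15,277.32

$15,277.32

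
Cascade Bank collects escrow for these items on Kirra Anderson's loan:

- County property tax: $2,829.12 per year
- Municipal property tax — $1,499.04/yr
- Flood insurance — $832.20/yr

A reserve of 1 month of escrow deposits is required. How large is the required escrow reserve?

County property tax = $2,829.12
Municipal property tax = $1,499.04
Flood insurance = $832.20
Combined annual = $5,160.36
Monthly escrow = $5,160.36 / 12 = $430.03
Required cushion = 1 × $430.03 = $430.03

$430.03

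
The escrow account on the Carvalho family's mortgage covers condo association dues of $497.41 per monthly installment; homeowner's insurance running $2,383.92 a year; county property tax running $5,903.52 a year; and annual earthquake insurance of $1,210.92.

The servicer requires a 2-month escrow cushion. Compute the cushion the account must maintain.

Condo association dues — $497.41 × 12 = $5,968.92 per year
Homeowner's insurance — $2,383.92 per year
County property tax — $5,903.52 per year
Earthquake insurance — $1,210.92 per year
Total per year = $15,467.28
Monthly = $15,467.28 ÷ 12 = $1,288.94
Required cushion = 2 × $1,288.94 = $2,577.88

$2,577.88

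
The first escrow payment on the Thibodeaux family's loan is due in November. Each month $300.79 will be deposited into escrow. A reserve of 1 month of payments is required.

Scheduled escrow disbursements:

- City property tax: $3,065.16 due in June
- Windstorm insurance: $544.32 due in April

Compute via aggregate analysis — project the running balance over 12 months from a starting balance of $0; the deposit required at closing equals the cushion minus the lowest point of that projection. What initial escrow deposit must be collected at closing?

Cushion = 1 × $300.79 = $300.79
Trial balance (start $0, +$300.79 each month, − disbursements):
  Nov: +$300.79 → $300.79
  Dec: +$300.79 → $601.58
  Jan: +$300.79 → $902.37
  Feb: +$300.79 → $1,203.16
  Mar: +$300.79 → $1,503.95
  Apr: +$300.79 − $544.32 → $1,260.42
  May: +$300.79 → $1,561.21
  Jun: +$300.79 − $3,065.16 → -$1,203.16
  Jul: +$300.79 → -$902.37
  Aug: +$300.79 → -$601.58
  Sep: +$300.79 → -$300.79
  Oct: +$300.79 → $0.00
Lowest trial balance = -$1,203.16 (Jun)
Initial deposit = cushion − low point = $300.79 − (-$1,203.16) = $1,503.95

$1,503.95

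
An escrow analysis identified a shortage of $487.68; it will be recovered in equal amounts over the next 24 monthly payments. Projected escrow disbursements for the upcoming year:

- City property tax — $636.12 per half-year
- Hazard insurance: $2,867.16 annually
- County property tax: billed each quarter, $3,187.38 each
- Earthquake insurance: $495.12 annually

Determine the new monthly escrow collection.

City property tax: $636.12 × 2 = $1,272.24 annually
Hazard insurance: $2,867.16 annually
County property tax: $3,187.38 × 4 = $12,749.52 annually
Earthquake insurance: $495.12 annually
Total annual escrow = $17,384.04
Per month = $17,384.04 ÷ 12 = $1,448.67
Shortage per month = $487.68 / 24 = $20.32
New monthly escrow = $1,448.67 + $20.32 = $1,468.99

$1,468.99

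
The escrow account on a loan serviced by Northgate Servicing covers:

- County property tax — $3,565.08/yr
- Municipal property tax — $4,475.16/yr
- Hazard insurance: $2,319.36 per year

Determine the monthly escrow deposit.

$863.30

County property tax — $3,565.08 annually
Municipal property tax — $4,475.16 annually
Hazard insurance — $2,319.36 annually
Annual escrow total = $3,565.08 + $4,475.16 + $2,319.36 = $10,359.60
Per month = $10,359.60 / 12 = $863.30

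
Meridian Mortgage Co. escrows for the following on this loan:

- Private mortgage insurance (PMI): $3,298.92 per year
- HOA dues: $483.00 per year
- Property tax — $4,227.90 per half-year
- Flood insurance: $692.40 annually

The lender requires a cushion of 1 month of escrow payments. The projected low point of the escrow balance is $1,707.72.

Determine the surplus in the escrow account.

$630.21

Private mortgage insurance (PMI) = $3,298.92 annually
HOA dues = $483.00 annually
Property tax = $4,227.90 × 2 = $8,455.80 annually
Flood insurance = $692.40 annually
Combined annual = $12,930.12
Per month = $12,930.12 ÷ 12 = $1,077.51
Required cushion = 1 × $1,077.51 = $1,077.51
Surplus = $1,707.72 − $1,077.51 = $630.21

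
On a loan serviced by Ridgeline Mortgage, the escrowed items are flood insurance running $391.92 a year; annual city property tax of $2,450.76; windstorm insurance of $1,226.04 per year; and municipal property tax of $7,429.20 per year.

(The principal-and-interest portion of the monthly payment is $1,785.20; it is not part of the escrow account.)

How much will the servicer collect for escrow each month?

Flood insurance — $391.92/yr
City property tax — $2,450.76/yr
Windstorm insurance — $1,226.04/yr
Municipal property tax — $7,429.20/yr
Total annual escrow = $391.92 + $2,450.76 + $1,226.04 + $7,429.20 = $11,497.92
Base monthly escrow = $11,497.92 / 12 = $958.16

$958.16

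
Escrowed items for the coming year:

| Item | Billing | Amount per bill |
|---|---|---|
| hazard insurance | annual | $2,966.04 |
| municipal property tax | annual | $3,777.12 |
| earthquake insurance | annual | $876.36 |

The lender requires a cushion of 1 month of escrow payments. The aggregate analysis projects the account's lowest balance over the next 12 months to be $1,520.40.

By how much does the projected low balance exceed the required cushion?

$885.44

Hazard insurance: $2,966.04/yr
Municipal property tax: $3,777.12/yr
Earthquake insurance: $876.36/yr
Annual escrow total = $2,966.04 + $3,777.12 + $876.36 = $7,619.52
Base monthly escrow = $7,619.52 ÷ 12 = $634.96
Required cushion = 1 × $634.96 = $634.96
Surplus = $1,520.40 − $634.96 = $885.44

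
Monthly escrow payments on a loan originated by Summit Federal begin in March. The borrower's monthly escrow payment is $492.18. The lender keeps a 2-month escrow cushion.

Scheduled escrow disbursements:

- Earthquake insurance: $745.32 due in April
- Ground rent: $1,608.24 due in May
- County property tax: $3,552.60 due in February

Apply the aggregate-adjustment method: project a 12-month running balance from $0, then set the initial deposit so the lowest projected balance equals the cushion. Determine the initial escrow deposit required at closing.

$1,861.38

Cushion = 2 × $492.18 = $984.36
Trial balance (start $0, +$492.18 each month, − disbursements):
  Mar: +$492.18 → $492.18
  Apr: +$492.18 − $745.32 → $239.04
  May: +$492.18 − $1,608.24 → -$877.02
  Jun: +$492.18 → -$384.84
  Jul: +$492.18 → $107.34
  Aug: +$492.18 → $599.52
  Sep: +$492.18 → $1,091.70
  Oct: +$492.18 → $1,583.88
  Nov: +$492.18 → $2,076.06
  Dec: +$492.18 → $2,568.24
  Jan: +$492.18 → $3,060.42
  Feb: +$492.18 − $3,552.60 → $0.00
Lowest trial balance = -$877.02 (May)
Initial deposit = cushion − low point = $984.36 − (-$877.02) = $1,861.38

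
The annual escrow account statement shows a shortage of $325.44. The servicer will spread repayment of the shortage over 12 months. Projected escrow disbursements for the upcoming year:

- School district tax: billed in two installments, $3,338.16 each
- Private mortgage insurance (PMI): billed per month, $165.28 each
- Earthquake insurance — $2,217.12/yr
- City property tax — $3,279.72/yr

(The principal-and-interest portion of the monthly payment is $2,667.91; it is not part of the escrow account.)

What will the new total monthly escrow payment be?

School district tax = $3,338.16 × 2 = $6,676.32 per year
Private mortgage insurance (PMI) = $165.28 × 12 = $1,983.36 per year
Earthquake insurance = $2,217.12 per year
City property tax = $3,279.72 per year
Yearly total = $6,676.32 + $1,983.36 + $2,217.12 + $3,279.72 = $14,156.52
Monthly escrow = $14,156.52 ÷ 12 = $1,179.71
Monthly shortage recovery: $325.44 / 12 = $27.12
New monthly escrow = $1,179.71 + $27.12 = $1,206.83

$1,206.83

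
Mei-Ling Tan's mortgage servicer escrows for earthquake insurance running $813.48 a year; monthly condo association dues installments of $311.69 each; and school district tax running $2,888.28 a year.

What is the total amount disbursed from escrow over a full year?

Earthquake insurance — $813.48 per year
Condo association dues — $311.69 × 12 = $3,740.28 per year
School district tax — $2,888.28 per year
Total annual escrow = $813.48 + $3,740.28 + $2,888.28 = $7,442.04

$7,442.04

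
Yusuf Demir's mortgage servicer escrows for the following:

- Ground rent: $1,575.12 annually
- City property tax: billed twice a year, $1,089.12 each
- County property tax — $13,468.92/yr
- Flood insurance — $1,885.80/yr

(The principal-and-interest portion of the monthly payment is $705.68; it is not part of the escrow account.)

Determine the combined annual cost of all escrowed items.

$19,108.08

Ground rent: $1,575.12 per year
City property tax: $1,089.12 × 2 = $2,178.24 per year
County property tax: $13,468.92 per year
Flood insurance: $1,885.80 per year
Combined annual = $1,575.12 + $2,178.24 + $13,468.92 + $1,885.80 = $19,108.08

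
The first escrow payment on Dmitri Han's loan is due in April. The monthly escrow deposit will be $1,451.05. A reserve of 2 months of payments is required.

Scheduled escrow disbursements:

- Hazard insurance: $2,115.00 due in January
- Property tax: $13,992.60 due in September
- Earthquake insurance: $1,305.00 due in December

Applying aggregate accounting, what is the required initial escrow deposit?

$8,188.40

Cushion = 2 × $1,451.05 = $2,902.10
Trial balance (start $0, +$1,451.05 each month, − disbursements):
  Apr: +$1,451.05 → $1,451.05
  May: +$1,451.05 → $2,902.10
  Jun: +$1,451.05 → $4,353.15
  Jul: +$1,451.05 → $5,804.20
  Aug: +$1,451.05 → $7,255.25
  Sep: +$1,451.05 − $13,992.60 → -$5,286.30
  Oct: +$1,451.05 → -$3,835.25
  Nov: +$1,451.05 → -$2,384.20
  Dec: +$1,451.05 − $1,305.00 → -$2,238.15
  Jan: +$1,451.05 − $2,115.00 → -$2,902.10
  Feb: +$1,451.05 → -$1,451.05
  Mar: +$1,451.05 → $0.00
Lowest trial balance = -$5,286.30 (Sep)
Initial deposit = cushion − low point = $2,902.10 − (-$5,286.30) = $8,188.40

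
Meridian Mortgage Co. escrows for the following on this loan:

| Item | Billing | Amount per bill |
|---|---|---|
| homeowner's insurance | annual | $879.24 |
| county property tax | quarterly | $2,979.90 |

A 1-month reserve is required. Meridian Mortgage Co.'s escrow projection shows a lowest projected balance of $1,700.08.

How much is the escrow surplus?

Homeowner's insurance — $879.24
County property tax — $2,979.90 × 4 = $11,919.60
Annual escrow total = $12,798.84
Base monthly escrow = $12,798.84 ÷ 12 = $1,066.57
Required reserve = 1 × $1,066.57 = $1,066.57
Surplus = $1,700.08 − $1,066.57 = $633.51

$633.51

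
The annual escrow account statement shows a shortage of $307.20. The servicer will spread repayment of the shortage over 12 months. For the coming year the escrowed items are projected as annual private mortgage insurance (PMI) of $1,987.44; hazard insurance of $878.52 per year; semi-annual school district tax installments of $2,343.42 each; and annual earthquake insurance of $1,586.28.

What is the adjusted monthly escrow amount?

$787.19

Private mortgage insurance (PMI) = $1,987.44
Hazard insurance = $878.52
School district tax = $2,343.42 × 2 = $4,686.84
Earthquake insurance = $1,586.28
Total annual escrow = $1,987.44 + $878.52 + $4,686.84 + $1,586.28 = $9,139.08
Monthly escrow = $9,139.08 ÷ 12 = $761.59
Shortage per month = $307.20 / 12 = $25.60
Adjusted monthly = $761.59 + $25.60 = $787.19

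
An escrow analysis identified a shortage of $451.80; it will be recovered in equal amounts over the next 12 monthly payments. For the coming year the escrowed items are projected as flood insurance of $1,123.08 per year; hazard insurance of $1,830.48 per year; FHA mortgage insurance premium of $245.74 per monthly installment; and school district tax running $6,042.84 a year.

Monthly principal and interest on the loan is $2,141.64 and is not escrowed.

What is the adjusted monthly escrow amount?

$1,033.09

Flood insurance: $1,123.08 annually
Hazard insurance: $1,830.48 annually
FHA mortgage insurance premium: $245.74 × 12 = $2,948.88 annually
School district tax: $6,042.84 annually
Combined annual = $1,123.08 + $1,830.48 + $2,948.88 + $6,042.84 = $11,945.28
Per month = $11,945.28 / 12 = $995.44
Shortage per month = $451.80 / 12 = $37.65
Adjusted monthly = $995.44 + $37.65 = $1,033.09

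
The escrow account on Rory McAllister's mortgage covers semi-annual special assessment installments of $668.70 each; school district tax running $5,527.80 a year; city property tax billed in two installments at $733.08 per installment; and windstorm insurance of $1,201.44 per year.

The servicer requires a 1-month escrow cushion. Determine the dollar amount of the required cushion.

$794.40

Special assessment — $668.70 × 2 = $1,337.40 annually
School district tax — $5,527.80 annually
City property tax — $733.08 × 2 = $1,466.16 annually
Windstorm insurance — $1,201.44 annually
Total annual escrow = $1,337.40 + $5,527.80 + $1,466.16 + $1,201.44 = $9,532.80
Per month = $9,532.80 ÷ 12 = $794.40
Required cushion = 1 × $794.40 = $794.40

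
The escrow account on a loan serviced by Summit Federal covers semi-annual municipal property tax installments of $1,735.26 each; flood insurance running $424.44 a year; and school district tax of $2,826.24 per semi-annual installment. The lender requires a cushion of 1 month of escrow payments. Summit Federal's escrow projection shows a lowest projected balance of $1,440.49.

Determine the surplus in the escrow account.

$644.87

Municipal property tax — $1,735.26 × 2 = $3,470.52 per year
Flood insurance — $424.44 per year
School district tax — $2,826.24 × 2 = $5,652.48 per year
Combined annual = $9,547.44
Monthly = $9,547.44 ÷ 12 = $795.62
Required cushion = 1 × $795.62 = $795.62
Excess over cushion: $1,440.49 − $795.62 = $644.87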